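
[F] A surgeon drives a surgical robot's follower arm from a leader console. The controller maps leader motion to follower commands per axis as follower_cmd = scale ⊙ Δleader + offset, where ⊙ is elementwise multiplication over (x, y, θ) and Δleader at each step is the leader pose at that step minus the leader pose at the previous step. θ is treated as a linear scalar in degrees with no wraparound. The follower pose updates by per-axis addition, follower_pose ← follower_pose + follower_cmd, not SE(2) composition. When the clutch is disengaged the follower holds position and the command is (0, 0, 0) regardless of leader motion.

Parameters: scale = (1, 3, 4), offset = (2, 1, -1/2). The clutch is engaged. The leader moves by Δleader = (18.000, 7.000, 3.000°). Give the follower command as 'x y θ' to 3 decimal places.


axis x: 1·18.000 + 2 = 20.000
axis y: 3·7.000 + 1 = 22.000
axis θ: 4·3.000 + -1/2 = 11.500

20.000 22.000 11.500


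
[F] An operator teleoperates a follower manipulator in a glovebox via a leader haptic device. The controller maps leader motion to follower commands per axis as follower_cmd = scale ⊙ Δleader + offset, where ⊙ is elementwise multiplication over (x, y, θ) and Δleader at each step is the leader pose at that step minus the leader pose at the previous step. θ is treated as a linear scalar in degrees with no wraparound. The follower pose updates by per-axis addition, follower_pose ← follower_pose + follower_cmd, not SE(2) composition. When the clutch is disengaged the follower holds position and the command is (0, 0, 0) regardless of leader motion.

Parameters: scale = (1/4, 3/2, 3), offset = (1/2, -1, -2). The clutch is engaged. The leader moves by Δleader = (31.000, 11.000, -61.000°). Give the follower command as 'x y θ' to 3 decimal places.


axis x: 1/4·31.000 + 1/2 = 8.250
axis y: 3/2·11.000 + -1 = 15.500
axis θ: 3·-61.000 + -2 = -185.000

8.250 15.500 -185.000


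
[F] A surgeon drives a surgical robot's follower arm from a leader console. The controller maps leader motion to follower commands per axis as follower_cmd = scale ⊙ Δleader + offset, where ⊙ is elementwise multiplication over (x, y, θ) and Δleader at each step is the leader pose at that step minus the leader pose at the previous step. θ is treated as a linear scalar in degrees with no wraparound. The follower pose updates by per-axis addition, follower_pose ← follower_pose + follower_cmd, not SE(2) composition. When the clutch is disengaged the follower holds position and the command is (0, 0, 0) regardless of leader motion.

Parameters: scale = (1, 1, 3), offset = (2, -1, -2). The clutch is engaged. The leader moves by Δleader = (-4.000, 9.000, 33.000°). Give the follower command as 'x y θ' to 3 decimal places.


-2.000 8.000 97.000

axis x: 1·-4.000 + 2 = -2.000
axis y: 1·9.000 + -1 = 8.000
axis θ: 3·33.000 + -2 = 97.000


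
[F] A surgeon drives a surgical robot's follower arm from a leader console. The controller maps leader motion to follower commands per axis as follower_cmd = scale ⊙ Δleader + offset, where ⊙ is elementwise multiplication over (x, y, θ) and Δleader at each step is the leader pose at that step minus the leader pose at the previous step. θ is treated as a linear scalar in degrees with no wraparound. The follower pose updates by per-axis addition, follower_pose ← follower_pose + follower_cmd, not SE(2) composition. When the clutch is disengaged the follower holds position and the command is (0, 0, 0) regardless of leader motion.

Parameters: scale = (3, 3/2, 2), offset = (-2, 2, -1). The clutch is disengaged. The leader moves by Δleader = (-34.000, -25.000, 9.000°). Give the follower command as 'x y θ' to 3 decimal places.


0.000 0.000 0.000

clutch disengaged → follower holds; cmd = (0, 0, 0)


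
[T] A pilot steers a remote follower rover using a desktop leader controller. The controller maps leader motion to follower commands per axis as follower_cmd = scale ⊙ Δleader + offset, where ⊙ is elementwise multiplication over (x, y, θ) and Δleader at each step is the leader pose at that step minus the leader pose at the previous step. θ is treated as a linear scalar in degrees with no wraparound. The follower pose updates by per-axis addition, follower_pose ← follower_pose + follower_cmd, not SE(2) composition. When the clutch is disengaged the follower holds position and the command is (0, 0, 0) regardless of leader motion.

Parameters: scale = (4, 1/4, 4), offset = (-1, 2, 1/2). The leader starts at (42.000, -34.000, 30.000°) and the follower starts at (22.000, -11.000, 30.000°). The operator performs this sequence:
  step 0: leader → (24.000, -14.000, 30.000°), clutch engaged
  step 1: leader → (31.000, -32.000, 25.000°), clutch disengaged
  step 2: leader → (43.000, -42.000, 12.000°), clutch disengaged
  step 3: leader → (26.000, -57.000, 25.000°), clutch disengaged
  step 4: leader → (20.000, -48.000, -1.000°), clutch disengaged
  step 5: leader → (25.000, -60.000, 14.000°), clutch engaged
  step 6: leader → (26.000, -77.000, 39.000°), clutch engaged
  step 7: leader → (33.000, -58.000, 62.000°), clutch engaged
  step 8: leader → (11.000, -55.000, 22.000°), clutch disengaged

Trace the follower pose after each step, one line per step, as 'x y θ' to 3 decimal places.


-51.000 -4.000 30.500
-51.000 -4.000 30.500
-51.000 -4.000 30.500
-51.000 -4.000 30.500
-51.000 -4.000 30.500
-32.000 -5.000 91.000
-29.000 -7.250 191.500
-2.000 -0.500 284.000
-2.000 -0.500 284.000

step 0: Δleader=(-18.000, 20.000, 0.000°), engaged; cmd=(-73.000, 7.000, 0.500°) → follower=(-51.000, -4.000, 30.500°)
step 1: Δleader=(7.000, -18.000, -5.000°), disengaged; cmd=(0,0,0) → follower holds at (-51.000, -4.000, 30.500°)
step 2: Δleader=(12.000, -10.000, -13.000°), disengaged; cmd=(0,0,0) → follower holds at (-51.000, -4.000, 30.500°)
step 3: Δleader=(-17.000, -15.000, 13.000°), disengaged; cmd=(0,0,0) → follower holds at (-51.000, -4.000, 30.500°)
step 4: Δleader=(-6.000, 9.000, -26.000°), disengaged; cmd=(0,0,0) → follower holds at (-51.000, -4.000, 30.500°)
step 5: Δleader=(5.000, -12.000, 15.000°), engaged; cmd=(19.000, -1.000, 60.500°) → follower=(-32.000, -5.000, 91.000°)
step 6: Δleader=(1.000, -17.000, 25.000°), engaged; cmd=(3.000, -2.250, 100.500°) → follower=(-29.000, -7.250, 191.500°)
step 7: Δleader=(7.000, 19.000, 23.000°), engaged; cmd=(27.000, 6.750, 92.500°) → follower=(-2.000, -0.500, 284.000°)
step 8: Δleader=(-22.000, 3.000, -40.000°), disengaged; cmd=(0,0,0) → follower holds at (-2.000, -0.500, 284.000°)


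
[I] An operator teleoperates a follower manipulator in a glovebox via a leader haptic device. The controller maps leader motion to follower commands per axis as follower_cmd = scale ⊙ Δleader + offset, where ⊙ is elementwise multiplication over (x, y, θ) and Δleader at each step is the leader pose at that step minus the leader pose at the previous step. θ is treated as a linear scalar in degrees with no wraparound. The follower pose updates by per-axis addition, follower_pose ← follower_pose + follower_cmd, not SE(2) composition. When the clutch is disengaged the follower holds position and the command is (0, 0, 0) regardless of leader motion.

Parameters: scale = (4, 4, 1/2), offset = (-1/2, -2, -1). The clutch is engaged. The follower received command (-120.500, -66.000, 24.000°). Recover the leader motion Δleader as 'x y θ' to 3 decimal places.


axis x: (-120.500 − -1/2) / (4) = -30.000
axis y: (-66.000 − -2) / (4) = -16.000
axis θ: (24.000 − -1) / (1/2) = 50.000

-30.000 -16.000 50.000


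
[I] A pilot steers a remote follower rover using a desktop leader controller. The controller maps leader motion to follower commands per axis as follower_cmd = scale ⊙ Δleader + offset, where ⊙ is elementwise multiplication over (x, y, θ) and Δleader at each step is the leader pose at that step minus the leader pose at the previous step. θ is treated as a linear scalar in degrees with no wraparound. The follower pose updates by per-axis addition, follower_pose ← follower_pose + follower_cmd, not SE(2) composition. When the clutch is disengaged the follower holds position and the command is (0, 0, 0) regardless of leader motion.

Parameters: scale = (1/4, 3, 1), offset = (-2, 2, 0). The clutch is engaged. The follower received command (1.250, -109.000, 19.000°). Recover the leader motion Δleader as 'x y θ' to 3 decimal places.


13.000 -37.000 19.000

axis x: (1.250 − -2) / (1/4) = 13.000
axis y: (-109.000 − 2) / (3) = -37.000
axis θ: (19.000 − 0) / (1) = 19.000


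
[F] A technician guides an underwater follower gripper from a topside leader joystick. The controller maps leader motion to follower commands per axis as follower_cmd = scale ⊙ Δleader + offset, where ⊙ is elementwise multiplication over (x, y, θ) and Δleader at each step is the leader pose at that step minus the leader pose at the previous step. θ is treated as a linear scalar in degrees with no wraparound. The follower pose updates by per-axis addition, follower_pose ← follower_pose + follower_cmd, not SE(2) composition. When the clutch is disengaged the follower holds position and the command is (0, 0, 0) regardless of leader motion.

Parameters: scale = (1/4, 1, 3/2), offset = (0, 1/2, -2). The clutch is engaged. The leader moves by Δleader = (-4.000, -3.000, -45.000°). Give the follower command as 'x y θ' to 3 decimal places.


axis x: 1/4·-4.000 + 0 = -1.000
axis y: 1·-3.000 + 1/2 = -2.500
axis θ: 3/2·-45.000 + -2 = -69.500

-1.000 -2.500 -69.500


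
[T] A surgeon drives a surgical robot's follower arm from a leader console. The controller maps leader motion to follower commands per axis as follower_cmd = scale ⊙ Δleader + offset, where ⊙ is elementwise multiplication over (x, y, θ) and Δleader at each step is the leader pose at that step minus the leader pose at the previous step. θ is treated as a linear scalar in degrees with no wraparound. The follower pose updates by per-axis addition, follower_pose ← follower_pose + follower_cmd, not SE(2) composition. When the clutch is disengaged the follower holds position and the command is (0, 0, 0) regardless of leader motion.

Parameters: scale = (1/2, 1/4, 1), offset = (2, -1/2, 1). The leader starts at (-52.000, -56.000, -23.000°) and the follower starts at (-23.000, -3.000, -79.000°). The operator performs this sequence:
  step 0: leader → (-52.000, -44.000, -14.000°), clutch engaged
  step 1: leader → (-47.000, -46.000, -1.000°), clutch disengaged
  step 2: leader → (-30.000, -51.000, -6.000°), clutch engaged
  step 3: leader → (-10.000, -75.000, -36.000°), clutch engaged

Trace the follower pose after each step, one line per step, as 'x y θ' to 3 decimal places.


step 0: Δleader=(0.000, 12.000, 9.000°), engaged; cmd=(2.000, 2.500, 10.000°) → follower=(-21.000, -0.500, -69.000°)
step 1: Δleader=(5.000, -2.000, 13.000°), disengaged; cmd=(0,0,0) → follower holds at (-21.000, -0.500, -69.000°)
step 2: Δleader=(17.000, -5.000, -5.000°), engaged; cmd=(10.500, -1.750, -4.000°) → follower=(-10.500, -2.250, -73.000°)
step 3: Δleader=(20.000, -24.000, -30.000°), engaged; cmd=(12.000, -6.500, -29.000°) → follower=(1.500, -8.750, -102.000°)

-21.000 -0.500 -69.000
-21.000 -0.500 -69.000
-10.500 -2.250 -73.000
1.500 -8.750 -102.000


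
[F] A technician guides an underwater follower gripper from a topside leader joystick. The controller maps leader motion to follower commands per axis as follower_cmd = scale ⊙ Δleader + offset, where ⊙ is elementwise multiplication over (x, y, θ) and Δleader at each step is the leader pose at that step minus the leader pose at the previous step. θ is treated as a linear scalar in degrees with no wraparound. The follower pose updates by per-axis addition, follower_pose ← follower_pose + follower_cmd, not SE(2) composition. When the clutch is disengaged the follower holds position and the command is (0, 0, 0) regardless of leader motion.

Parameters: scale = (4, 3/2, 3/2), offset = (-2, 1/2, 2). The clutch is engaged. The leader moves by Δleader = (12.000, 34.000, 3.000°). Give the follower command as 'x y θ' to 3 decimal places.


46.000 51.500 6.500

axis x: 4·12.000 + -2 = 46.000
axis y: 3/2·34.000 + 1/2 = 51.500
axis θ: 3/2·3.000 + 2 = 6.500


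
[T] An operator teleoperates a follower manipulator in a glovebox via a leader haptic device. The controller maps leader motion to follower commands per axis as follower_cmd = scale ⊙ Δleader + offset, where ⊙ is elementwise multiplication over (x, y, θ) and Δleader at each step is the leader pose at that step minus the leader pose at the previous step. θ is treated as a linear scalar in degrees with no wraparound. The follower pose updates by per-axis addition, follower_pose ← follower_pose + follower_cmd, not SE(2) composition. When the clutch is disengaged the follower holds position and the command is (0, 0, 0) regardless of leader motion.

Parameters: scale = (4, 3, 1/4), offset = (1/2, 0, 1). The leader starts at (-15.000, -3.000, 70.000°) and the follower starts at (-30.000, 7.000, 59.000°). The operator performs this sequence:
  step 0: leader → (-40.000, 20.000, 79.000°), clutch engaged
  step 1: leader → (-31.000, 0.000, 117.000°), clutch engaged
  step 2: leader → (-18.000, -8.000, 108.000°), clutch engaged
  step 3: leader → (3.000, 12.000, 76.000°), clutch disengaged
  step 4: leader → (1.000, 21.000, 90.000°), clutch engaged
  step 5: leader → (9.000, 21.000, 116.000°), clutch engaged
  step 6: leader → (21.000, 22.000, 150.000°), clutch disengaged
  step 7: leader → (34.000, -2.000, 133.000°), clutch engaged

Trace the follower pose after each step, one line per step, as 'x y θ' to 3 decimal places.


step 0: Δleader=(-25.000, 23.000, 9.000°), engaged; cmd=(-99.500, 69.000, 3.250°) → follower=(-129.500, 76.000, 62.250°)
step 1: Δleader=(9.000, -20.000, 38.000°), engaged; cmd=(36.500, -60.000, 10.500°) → follower=(-93.000, 16.000, 72.750°)
step 2: Δleader=(13.000, -8.000, -9.000°), engaged; cmd=(52.500, -24.000, -1.250°) → follower=(-40.500, -8.000, 71.500°)
step 3: Δleader=(21.000, 20.000, -32.000°), disengaged; cmd=(0,0,0) → follower holds at (-40.500, -8.000, 71.500°)
step 4: Δleader=(-2.000, 9.000, 14.000°), engaged; cmd=(-7.500, 27.000, 4.500°) → follower=(-48.000, 19.000, 76.000°)
step 5: Δleader=(8.000, 0.000, 26.000°), engaged; cmd=(32.500, 0.000, 7.500°) → follower=(-15.500, 19.000, 83.500°)
step 6: Δleader=(12.000, 1.000, 34.000°), disengaged; cmd=(0,0,0) → follower holds at (-15.500, 19.000, 83.500°)
step 7: Δleader=(13.000, -24.000, -17.000°), engaged; cmd=(52.500, -72.000, -3.250°) → follower=(37.000, -53.000, 80.250°)

-129.500 76.000 62.250
-93.000 16.000 72.750
-40.500 -8.000 71.500
-40.500 -8.000 71.500
-48.000 19.000 76.000
-15.500 19.000 83.500
-15.500 19.000 83.500
37.000 -53.000 80.250


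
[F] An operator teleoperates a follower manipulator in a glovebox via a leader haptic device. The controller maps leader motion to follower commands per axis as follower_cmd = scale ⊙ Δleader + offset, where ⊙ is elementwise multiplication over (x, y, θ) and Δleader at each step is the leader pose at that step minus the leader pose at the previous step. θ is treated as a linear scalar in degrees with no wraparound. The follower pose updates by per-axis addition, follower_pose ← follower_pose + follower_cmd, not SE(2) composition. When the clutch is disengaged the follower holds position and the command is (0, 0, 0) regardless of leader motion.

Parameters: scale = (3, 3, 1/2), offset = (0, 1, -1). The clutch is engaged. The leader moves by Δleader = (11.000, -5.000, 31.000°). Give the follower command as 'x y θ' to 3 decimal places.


axis x: 3·11.000 + 0 = 33.000
axis y: 3·-5.000 + 1 = -14.000
axis θ: 1/2·31.000 + -1 = 14.500

33.000 -14.000 14.500


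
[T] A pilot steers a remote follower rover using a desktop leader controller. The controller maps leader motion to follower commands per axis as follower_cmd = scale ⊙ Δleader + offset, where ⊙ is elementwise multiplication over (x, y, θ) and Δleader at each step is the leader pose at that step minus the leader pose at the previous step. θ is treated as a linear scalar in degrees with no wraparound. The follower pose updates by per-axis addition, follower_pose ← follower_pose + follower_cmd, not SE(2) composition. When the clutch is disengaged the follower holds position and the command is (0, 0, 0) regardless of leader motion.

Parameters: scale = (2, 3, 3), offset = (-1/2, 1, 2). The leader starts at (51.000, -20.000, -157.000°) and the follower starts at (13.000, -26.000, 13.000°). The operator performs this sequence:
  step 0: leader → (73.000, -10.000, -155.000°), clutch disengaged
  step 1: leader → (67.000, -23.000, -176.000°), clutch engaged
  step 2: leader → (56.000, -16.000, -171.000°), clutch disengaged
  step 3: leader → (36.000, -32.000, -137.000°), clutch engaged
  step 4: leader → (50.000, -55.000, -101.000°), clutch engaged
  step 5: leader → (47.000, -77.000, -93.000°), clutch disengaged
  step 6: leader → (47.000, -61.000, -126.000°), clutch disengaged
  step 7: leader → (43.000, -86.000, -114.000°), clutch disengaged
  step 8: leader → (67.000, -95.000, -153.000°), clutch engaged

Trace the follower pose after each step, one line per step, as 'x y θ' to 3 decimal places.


step 0: Δleader=(22.000, 10.000, 2.000°), disengaged; cmd=(0,0,0) → follower holds at (13.000, -26.000, 13.000°)
step 1: Δleader=(-6.000, -13.000, -21.000°), engaged; cmd=(-12.500, -38.000, -61.000°) → follower=(0.500, -64.000, -48.000°)
step 2: Δleader=(-11.000, 7.000, 5.000°), disengaged; cmd=(0,0,0) → follower holds at (0.500, -64.000, -48.000°)
step 3: Δleader=(-20.000, -16.000, 34.000°), engaged; cmd=(-40.500, -47.000, 104.000°) → follower=(-40.000, -111.000, 56.000°)
step 4: Δleader=(14.000, -23.000, 36.000°), engaged; cmd=(27.500, -68.000, 110.000°) → follower=(-12.500, -179.000, 166.000°)
step 5: Δleader=(-3.000, -22.000, 8.000°), disengaged; cmd=(0,0,0) → follower holds at (-12.500, -179.000, 166.000°)
step 6: Δleader=(0.000, 16.000, -33.000°), disengaged; cmd=(0,0,0) → follower holds at (-12.500, -179.000, 166.000°)
step 7: Δleader=(-4.000, -25.000, 12.000°), disengaged; cmd=(0,0,0) → follower holds at (-12.500, -179.000, 166.000°)
step 8: Δleader=(24.000, -9.000, -39.000°), engaged; cmd=(47.500, -26.000, -115.000°) → follower=(35.000, -205.000, 51.000°)

13.000 -26.000 13.000
0.500 -64.000 -48.000
0.500 -64.000 -48.000
-40.000 -111.000 56.000
-12.500 -179.000 166.000
-12.500 -179.000 166.000
-12.500 -179.000 166.000
-12.500 -179.000 166.000
35.000 -205.000 51.000


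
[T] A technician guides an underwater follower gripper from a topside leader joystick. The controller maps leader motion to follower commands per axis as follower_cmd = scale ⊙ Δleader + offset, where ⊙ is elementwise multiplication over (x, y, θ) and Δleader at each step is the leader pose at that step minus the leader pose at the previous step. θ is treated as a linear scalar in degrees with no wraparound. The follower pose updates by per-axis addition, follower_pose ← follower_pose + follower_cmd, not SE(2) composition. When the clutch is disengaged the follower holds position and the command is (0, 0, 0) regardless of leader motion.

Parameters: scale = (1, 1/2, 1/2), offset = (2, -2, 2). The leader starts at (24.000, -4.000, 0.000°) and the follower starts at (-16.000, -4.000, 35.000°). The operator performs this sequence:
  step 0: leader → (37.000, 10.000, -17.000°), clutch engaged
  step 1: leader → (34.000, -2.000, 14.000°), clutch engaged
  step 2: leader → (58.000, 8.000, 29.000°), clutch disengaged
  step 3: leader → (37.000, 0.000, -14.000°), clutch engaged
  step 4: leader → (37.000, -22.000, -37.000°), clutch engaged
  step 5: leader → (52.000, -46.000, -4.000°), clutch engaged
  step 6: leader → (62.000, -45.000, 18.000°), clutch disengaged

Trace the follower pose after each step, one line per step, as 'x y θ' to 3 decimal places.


step 0: Δleader=(13.000, 14.000, -17.000°), engaged; cmd=(15.000, 5.000, -6.500°) → follower=(-1.000, 1.000, 28.500°)
step 1: Δleader=(-3.000, -12.000, 31.000°), engaged; cmd=(-1.000, -8.000, 17.500°) → follower=(-2.000, -7.000, 46.000°)
step 2: Δleader=(24.000, 10.000, 15.000°), disengaged; cmd=(0,0,0) → follower holds at (-2.000, -7.000, 46.000°)
step 3: Δleader=(-21.000, -8.000, -43.000°), engaged; cmd=(-19.000, -6.000, -19.500°) → follower=(-21.000, -13.000, 26.500°)
step 4: Δleader=(0.000, -22.000, -23.000°), engaged; cmd=(2.000, -13.000, -9.500°) → follower=(-19.000, -26.000, 17.000°)
step 5: Δleader=(15.000, -24.000, 33.000°), engaged; cmd=(17.000, -14.000, 18.500°) → follower=(-2.000, -40.000, 35.500°)
step 6: Δleader=(10.000, 1.000, 22.000°), disengaged; cmd=(0,0,0) → follower holds at (-2.000, -40.000, 35.500°)

-1.000 1.000 28.500
-2.000 -7.000 46.000
-2.000 -7.000 46.000
-21.000 -13.000 26.500
-19.000 -26.000 17.000
-2.000 -40.000 35.500
-2.000 -40.000 35.500


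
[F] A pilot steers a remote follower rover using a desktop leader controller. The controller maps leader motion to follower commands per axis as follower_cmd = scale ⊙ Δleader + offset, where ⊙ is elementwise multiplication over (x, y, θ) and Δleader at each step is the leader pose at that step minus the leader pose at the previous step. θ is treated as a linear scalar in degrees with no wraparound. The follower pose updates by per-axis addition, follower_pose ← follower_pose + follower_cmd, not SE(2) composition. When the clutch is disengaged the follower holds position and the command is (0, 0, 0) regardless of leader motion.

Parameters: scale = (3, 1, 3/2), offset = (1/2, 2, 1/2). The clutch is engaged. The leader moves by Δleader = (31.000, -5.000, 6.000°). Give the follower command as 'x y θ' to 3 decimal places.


axis x: 3·31.000 + 1/2 = 93.500
axis y: 1·-5.000 + 2 = -3.000
axis θ: 3/2·6.000 + 1/2 = 9.500

93.500 -3.000 9.500


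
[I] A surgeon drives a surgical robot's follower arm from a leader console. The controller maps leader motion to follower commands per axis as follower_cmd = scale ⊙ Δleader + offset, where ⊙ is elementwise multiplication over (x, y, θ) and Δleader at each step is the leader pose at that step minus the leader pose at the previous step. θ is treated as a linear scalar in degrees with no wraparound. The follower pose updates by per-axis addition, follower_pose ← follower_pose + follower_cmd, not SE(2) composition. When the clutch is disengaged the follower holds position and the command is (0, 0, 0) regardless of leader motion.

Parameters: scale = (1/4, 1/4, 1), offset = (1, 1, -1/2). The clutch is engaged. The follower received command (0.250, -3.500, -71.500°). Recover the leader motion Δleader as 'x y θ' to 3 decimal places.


axis x: (0.250 − 1) / (1/4) = -3.000
axis y: (-3.500 − 1) / (1/4) = -18.000
axis θ: (-71.500 − -1/2) / (1) = -71.000

-3.000 -18.000 -71.000


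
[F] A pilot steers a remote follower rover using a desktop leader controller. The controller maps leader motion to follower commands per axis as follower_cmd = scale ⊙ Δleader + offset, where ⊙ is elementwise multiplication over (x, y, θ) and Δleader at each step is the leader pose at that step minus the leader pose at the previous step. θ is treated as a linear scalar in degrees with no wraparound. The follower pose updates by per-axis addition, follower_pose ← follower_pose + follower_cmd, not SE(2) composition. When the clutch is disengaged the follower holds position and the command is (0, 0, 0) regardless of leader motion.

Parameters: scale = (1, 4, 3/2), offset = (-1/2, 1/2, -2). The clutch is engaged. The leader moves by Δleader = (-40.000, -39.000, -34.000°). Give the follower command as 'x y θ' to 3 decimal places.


-40.500 -155.500 -53.000

axis x: 1·-40.000 + -1/2 = -40.500
axis y: 4·-39.000 + 1/2 = -155.500
axis θ: 3/2·-34.000 + -2 = -53.000


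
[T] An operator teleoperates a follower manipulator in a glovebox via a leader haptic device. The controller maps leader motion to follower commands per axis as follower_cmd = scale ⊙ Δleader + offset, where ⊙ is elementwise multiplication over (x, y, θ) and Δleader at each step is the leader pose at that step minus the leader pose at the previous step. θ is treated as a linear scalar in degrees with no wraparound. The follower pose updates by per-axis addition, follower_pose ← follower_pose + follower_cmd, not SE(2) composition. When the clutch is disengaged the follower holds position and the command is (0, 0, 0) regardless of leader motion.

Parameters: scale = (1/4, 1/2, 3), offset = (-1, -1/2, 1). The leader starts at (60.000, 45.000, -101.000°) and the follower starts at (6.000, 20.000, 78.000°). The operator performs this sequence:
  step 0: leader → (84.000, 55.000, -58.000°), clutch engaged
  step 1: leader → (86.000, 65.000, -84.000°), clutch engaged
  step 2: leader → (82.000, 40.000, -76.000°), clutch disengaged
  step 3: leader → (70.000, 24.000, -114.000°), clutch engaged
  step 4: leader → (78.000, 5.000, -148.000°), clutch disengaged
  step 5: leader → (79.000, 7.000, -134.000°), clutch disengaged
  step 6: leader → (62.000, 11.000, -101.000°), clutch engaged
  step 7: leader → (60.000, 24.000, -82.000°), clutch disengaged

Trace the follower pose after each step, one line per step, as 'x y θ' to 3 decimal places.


step 0: Δleader=(24.000, 10.000, 43.000°), engaged; cmd=(5.000, 4.500, 130.000°) → follower=(11.000, 24.500, 208.000°)
step 1: Δleader=(2.000, 10.000, -26.000°), engaged; cmd=(-0.500, 4.500, -77.000°) → follower=(10.500, 29.000, 131.000°)
step 2: Δleader=(-4.000, -25.000, 8.000°), disengaged; cmd=(0,0,0) → follower holds at (10.500, 29.000, 131.000°)
step 3: Δleader=(-12.000, -16.000, -38.000°), engaged; cmd=(-4.000, -8.500, -113.000°) → follower=(6.500, 20.500, 18.000°)
step 4: Δleader=(8.000, -19.000, -34.000°), disengaged; cmd=(0,0,0) → follower holds at (6.500, 20.500, 18.000°)
step 5: Δleader=(1.000, 2.000, 14.000°), disengaged; cmd=(0,0,0) → follower holds at (6.500, 20.500, 18.000°)
step 6: Δleader=(-17.000, 4.000, 33.000°), engaged; cmd=(-5.250, 1.500, 100.000°) → follower=(1.250, 22.000, 118.000°)
step 7: Δleader=(-2.000, 13.000, 19.000°), disengaged; cmd=(0,0,0) → follower holds at (1.250, 22.000, 118.000°)

11.000 24.500 208.000
10.500 29.000 131.000
10.500 29.000 131.000
6.500 20.500 18.000
6.500 20.500 18.000
6.500 20.500 18.000
1.250 22.000 118.000
1.250 22.000 118.000


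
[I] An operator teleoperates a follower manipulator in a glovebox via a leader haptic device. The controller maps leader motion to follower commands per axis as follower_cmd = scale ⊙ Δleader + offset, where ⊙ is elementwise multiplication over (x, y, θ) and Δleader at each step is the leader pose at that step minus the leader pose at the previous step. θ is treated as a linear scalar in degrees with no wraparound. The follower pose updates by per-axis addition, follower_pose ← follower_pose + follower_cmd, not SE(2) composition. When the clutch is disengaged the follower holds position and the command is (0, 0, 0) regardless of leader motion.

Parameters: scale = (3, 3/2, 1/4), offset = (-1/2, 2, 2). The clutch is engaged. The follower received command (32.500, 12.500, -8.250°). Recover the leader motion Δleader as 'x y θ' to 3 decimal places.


11.000 7.000 -41.000

axis x: (32.500 − -1/2) / (3) = 11.000
axis y: (12.500 − 2) / (3/2) = 7.000
axis θ: (-8.250 − 2) / (1/4) = -41.000


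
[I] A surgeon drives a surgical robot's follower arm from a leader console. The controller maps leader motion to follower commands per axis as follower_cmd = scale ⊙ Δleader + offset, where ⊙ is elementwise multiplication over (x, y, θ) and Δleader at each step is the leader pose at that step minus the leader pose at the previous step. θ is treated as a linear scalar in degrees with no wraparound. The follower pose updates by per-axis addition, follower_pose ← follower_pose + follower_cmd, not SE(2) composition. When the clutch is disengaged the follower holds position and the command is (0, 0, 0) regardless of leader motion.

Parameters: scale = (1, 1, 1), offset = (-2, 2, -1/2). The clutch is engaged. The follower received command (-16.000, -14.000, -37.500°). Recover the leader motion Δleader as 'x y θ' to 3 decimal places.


-14.000 -16.000 -37.000

axis x: (-16.000 − -2) / (1) = -14.000
axis y: (-14.000 − 2) / (1) = -16.000
axis θ: (-37.500 − -1/2) / (1) = -37.000


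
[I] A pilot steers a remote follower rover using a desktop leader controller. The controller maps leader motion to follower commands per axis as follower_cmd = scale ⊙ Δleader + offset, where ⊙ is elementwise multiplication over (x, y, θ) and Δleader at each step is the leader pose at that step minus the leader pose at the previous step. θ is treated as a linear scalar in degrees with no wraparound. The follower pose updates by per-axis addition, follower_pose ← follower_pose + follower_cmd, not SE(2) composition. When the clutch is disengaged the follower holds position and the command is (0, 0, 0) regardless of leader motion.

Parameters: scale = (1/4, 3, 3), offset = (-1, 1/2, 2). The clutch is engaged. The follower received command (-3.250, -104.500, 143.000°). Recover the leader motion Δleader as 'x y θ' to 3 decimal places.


-9.000 -35.000 47.000

axis x: (-3.250 − -1) / (1/4) = -9.000
axis y: (-104.500 − 1/2) / (3) = -35.000
axis θ: (143.000 − 2) / (3) = 47.000


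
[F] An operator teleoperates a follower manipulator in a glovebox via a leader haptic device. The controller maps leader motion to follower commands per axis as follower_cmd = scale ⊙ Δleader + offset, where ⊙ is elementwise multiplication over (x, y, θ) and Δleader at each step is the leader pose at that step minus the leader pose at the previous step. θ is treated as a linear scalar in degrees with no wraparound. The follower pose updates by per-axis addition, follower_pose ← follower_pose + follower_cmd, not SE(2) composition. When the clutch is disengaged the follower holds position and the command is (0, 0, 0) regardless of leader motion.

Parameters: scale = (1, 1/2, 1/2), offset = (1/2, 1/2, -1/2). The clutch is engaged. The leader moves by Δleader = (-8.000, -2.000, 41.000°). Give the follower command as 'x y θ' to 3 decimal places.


-7.500 -0.500 20.000

axis x: 1·-8.000 + 1/2 = -7.500
axis y: 1/2·-2.000 + 1/2 = -0.500
axis θ: 1/2·41.000 + -1/2 = 20.000


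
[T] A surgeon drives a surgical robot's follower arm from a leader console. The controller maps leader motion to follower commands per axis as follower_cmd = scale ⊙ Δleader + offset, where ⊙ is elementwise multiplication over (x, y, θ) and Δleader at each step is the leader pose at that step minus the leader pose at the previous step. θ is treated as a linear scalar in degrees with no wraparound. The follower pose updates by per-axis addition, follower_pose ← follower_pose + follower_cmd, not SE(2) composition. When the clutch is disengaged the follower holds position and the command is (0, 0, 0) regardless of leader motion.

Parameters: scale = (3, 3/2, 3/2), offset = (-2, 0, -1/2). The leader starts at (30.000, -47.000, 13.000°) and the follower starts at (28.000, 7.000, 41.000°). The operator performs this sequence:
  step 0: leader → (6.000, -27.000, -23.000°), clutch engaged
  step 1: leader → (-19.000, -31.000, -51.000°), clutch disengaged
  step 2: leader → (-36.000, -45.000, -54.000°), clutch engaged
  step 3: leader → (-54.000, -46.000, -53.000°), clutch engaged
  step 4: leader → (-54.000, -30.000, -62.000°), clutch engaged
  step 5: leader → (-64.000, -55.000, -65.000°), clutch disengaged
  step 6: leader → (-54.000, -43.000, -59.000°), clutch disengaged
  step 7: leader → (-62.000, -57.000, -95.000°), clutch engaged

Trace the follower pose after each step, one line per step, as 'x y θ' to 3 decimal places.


step 0: Δleader=(-24.000, 20.000, -36.000°), engaged; cmd=(-74.000, 30.000, -54.500°) → follower=(-46.000, 37.000, -13.500°)
step 1: Δleader=(-25.000, -4.000, -28.000°), disengaged; cmd=(0,0,0) → follower holds at (-46.000, 37.000, -13.500°)
step 2: Δleader=(-17.000, -14.000, -3.000°), engaged; cmd=(-53.000, -21.000, -5.000°) → follower=(-99.000, 16.000, -18.500°)
step 3: Δleader=(-18.000, -1.000, 1.000°), engaged; cmd=(-56.000, -1.500, 1.000°) → follower=(-155.000, 14.500, -17.500°)
step 4: Δleader=(0.000, 16.000, -9.000°), engaged; cmd=(-2.000, 24.000, -14.000°) → follower=(-157.000, 38.500, -31.500°)
step 5: Δleader=(-10.000, -25.000, -3.000°), disengaged; cmd=(0,0,0) → follower holds at (-157.000, 38.500, -31.500°)
step 6: Δleader=(10.000, 12.000, 6.000°), disengaged; cmd=(0,0,0) → follower holds at (-157.000, 38.500, -31.500°)
step 7: Δleader=(-8.000, -14.000, -36.000°), engaged; cmd=(-26.000, -21.000, -54.500°) → follower=(-183.000, 17.500, -86.000°)

-46.000 37.000 -13.500
-46.000 37.000 -13.500
-99.000 16.000 -18.500
-155.000 14.500 -17.500
-157.000 38.500 -31.500
-157.000 38.500 -31.500
-157.000 38.500 -31.500
-183.000 17.500 -86.000


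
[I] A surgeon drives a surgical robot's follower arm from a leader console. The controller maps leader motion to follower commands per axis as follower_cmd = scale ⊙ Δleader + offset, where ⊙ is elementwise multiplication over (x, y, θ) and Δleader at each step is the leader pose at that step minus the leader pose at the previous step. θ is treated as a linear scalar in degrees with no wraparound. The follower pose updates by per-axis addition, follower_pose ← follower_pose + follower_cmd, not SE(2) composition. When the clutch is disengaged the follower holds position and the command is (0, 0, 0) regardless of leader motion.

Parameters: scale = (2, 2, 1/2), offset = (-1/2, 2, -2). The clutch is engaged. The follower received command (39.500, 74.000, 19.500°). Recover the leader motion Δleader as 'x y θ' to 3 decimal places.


axis x: (39.500 − -1/2) / (2) = 20.000
axis y: (74.000 − 2) / (2) = 36.000
axis θ: (19.500 − -2) / (1/2) = 43.000

20.000 36.000 43.000


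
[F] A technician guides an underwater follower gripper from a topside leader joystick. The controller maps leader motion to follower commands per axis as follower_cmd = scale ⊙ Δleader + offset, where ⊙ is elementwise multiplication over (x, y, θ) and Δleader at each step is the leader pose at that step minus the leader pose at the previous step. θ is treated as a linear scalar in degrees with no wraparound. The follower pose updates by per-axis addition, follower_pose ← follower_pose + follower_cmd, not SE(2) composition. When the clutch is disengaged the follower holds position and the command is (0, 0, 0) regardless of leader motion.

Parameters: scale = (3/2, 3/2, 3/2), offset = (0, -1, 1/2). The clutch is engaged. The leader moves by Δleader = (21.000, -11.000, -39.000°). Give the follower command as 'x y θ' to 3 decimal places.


axis x: 3/2·21.000 + 0 = 31.500
axis y: 3/2·-11.000 + -1 = -17.500
axis θ: 3/2·-39.000 + 1/2 = -58.000

31.500 -17.500 -58.000


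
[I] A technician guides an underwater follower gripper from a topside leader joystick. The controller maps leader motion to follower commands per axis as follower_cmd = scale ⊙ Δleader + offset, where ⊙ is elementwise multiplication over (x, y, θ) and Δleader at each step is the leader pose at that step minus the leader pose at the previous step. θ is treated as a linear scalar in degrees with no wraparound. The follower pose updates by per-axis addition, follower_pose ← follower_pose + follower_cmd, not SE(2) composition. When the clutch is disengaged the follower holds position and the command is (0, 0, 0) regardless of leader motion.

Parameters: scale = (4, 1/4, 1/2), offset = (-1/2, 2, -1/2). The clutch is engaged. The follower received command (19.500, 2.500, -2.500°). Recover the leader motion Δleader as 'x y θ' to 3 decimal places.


5.000 2.000 -4.000

axis x: (19.500 − -1/2) / (4) = 5.000
axis y: (2.500 − 2) / (1/4) = 2.000
axis θ: (-2.500 − -1/2) / (1/2) = -4.000


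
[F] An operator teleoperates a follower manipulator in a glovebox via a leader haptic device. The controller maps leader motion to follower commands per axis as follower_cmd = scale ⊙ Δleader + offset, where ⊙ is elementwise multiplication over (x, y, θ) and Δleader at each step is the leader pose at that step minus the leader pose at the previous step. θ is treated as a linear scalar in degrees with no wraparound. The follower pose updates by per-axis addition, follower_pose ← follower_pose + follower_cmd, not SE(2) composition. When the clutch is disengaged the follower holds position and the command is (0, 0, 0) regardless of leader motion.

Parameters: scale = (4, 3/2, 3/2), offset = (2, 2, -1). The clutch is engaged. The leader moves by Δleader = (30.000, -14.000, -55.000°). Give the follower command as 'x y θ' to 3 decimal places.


axis x: 4·30.000 + 2 = 122.000
axis y: 3/2·-14.000 + 2 = -19.000
axis θ: 3/2·-55.000 + -1 = -83.500

122.000 -19.000 -83.500


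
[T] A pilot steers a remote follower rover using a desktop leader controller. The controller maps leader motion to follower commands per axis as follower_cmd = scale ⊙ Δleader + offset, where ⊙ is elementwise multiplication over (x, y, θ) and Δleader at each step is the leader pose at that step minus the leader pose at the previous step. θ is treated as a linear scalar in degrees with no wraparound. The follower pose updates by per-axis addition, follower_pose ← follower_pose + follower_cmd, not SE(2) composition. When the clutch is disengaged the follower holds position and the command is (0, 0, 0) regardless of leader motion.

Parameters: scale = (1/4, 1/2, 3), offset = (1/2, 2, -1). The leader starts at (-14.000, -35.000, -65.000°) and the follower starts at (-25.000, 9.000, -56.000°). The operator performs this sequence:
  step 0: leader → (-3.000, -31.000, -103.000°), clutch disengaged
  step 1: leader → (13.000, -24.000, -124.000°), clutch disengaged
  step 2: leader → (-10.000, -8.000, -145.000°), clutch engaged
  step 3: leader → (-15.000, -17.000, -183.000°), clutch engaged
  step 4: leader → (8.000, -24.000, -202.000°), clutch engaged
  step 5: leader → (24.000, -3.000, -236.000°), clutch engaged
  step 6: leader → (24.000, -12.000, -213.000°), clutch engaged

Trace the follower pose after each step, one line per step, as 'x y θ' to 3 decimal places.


-25.000 9.000 -56.000
-25.000 9.000 -56.000
-30.250 19.000 -120.000
-31.000 16.500 -235.000
-24.750 15.000 -293.000
-20.250 27.500 -396.000
-19.750 25.000 -328.000

step 0: Δleader=(11.000, 4.000, -38.000°), disengaged; cmd=(0,0,0) → follower holds at (-25.000, 9.000, -56.000°)
step 1: Δleader=(16.000, 7.000, -21.000°), disengaged; cmd=(0,0,0) → follower holds at (-25.000, 9.000, -56.000°)
step 2: Δleader=(-23.000, 16.000, -21.000°), engaged; cmd=(-5.250, 10.000, -64.000°) → follower=(-30.250, 19.000, -120.000°)
step 3: Δleader=(-5.000, -9.000, -38.000°), engaged; cmd=(-0.750, -2.500, -115.000°) → follower=(-31.000, 16.500, -235.000°)
step 4: Δleader=(23.000, -7.000, -19.000°), engaged; cmd=(6.250, -1.500, -58.000°) → follower=(-24.750, 15.000, -293.000°)
step 5: Δleader=(16.000, 21.000, -34.000°), engaged; cmd=(4.500, 12.500, -103.000°) → follower=(-20.250, 27.500, -396.000°)
step 6: Δleader=(0.000, -9.000, 23.000°), engaged; cmd=(0.500, -2.500, 68.000°) → follower=(-19.750, 25.000, -328.000°)


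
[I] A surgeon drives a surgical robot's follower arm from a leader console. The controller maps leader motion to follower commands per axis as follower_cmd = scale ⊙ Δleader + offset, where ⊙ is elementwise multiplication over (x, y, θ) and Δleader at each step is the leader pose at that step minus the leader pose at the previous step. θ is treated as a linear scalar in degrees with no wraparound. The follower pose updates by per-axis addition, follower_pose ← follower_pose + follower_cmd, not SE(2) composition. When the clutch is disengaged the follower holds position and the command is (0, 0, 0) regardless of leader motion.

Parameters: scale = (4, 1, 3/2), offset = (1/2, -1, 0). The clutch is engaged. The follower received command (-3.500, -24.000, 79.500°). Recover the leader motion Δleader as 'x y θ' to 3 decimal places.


-1.000 -23.000 53.000

axis x: (-3.500 − 1/2) / (4) = -1.000
axis y: (-24.000 − -1) / (1) = -23.000
axis θ: (79.500 − 0) / (3/2) = 53.000
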